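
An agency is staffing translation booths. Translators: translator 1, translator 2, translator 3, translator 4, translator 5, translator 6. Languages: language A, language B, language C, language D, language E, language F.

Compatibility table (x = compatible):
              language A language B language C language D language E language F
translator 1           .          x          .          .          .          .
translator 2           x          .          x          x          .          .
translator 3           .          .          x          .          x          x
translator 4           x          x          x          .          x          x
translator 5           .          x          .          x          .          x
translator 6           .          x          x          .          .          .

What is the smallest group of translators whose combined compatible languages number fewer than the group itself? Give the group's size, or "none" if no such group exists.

A matching saturating every translator exists, for instance translator 1→language B, translator 2→language A, translator 3→language E, translator 4→language F, translator 5→language D, translator 6→language C.
By Hall's marriage theorem, this means |N(S)| ≥ |S| for every subset S, so no violating subset exists.

none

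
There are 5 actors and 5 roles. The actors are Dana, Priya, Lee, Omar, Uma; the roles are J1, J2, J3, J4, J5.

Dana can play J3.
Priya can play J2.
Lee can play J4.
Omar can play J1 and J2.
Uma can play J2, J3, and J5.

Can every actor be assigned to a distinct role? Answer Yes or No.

For example, pair Dana→J3, Priya→J2, Lee→J4, Omar→J1, Uma→J5.
Every actor is matched, so this is a perfect matching.

Yes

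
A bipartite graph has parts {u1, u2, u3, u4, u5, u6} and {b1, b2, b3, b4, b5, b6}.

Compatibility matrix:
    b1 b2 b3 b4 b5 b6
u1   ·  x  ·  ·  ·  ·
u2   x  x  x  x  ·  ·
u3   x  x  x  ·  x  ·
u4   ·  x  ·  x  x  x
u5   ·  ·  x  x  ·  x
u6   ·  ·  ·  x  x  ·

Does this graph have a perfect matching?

A valid assignment of size 6: u1→b2, u2→b1, u3→b3, u4→b4, u5→b6, u6→b5.
Every left vertex is matched, so this is a perfect matching.

Yes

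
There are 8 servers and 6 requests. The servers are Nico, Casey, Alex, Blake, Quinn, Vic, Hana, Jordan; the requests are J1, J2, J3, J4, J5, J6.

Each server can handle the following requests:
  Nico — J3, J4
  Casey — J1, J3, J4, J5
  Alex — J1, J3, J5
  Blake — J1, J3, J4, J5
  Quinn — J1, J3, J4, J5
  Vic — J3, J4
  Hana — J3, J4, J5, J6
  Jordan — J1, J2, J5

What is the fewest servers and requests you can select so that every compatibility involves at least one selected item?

6

{Hana, Jordan, J1, J3, J4, J5} is a vertex cover of size 6: every edge has an endpoint in this set.
No smaller cover exists because Nico–J4, Casey–J1, Alex–J5, Blake–J3, Hana–J6, Jordan–J2 is a matching of size 6, and a cover must include an endpoint of each of these disjoint edges (König's theorem).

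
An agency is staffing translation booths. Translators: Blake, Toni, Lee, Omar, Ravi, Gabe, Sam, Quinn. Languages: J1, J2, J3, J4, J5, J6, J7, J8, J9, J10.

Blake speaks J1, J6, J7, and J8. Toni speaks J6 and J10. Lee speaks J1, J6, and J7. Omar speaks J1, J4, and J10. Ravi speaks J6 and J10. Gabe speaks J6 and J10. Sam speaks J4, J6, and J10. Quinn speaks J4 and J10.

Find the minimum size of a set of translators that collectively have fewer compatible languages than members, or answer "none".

Take S = {Toni, Ravi, Gabe}. Its neighbourhood is {J6, J10}, so |N(S)| = 2 < |S| = 3.
Every subset of size less than 3 has at least as many neighbours as members, so 3 is the minimum.

3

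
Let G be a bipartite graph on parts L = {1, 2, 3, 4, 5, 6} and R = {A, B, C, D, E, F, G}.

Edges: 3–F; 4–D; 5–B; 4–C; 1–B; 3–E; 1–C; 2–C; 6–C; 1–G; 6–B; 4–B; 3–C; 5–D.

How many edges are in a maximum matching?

A valid assignment of size 5: 1-G, 2-C, 3-E, 4-D, 5-B.
The set {2, 4, 5, 6} has only 3 neighbours ({B, C, D}), so by Hall's theorem at most 5 of the 6 left vertices can be matched.

5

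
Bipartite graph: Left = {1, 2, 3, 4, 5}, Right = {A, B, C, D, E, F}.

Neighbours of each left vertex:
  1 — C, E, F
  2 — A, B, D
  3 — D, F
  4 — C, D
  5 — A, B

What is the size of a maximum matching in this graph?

5

A valid assignment of size 5: 1-E, 2-D, 3-F, 4-C, 5-B.
This saturates every left vertex, so 5 is the maximum.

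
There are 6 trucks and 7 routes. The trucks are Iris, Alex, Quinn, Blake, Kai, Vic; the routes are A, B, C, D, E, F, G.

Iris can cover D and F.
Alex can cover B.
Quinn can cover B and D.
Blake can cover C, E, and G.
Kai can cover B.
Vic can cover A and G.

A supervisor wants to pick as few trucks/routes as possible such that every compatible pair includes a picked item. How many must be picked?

5

A maximum matching has 5 edges (e.g. Iris–F, Alex–B, Quinn–D, Blake–E, Vic–G).
By König's theorem the minimum vertex cover has the same size. One such cover is {Iris, Quinn, Blake, Vic, B}.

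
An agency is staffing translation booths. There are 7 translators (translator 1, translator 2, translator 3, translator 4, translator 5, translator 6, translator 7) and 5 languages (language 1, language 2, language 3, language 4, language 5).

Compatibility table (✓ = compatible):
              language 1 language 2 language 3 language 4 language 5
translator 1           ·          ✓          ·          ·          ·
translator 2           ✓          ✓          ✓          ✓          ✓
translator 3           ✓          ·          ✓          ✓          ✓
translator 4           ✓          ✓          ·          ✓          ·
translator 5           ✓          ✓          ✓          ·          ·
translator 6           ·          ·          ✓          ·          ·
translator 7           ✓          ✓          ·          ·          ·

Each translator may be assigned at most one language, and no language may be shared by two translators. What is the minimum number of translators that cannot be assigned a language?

A valid assignment of size 5: translator 1–language 2, translator 2–language 5, translator 3–language 3, translator 4–language 4, translator 5–language 1.
The set {translator 1, translator 2, translator 3, translator 4, translator 5, translator 6, translator 7} has only 5 neighbours ({language 1, language 2, language 3, language 4, language 5}), so by Hall's theorem at most 5 of the 7 translators can be matched.
That matches 5 of the 7, leaving 2 unmatched; no matching can do better.

2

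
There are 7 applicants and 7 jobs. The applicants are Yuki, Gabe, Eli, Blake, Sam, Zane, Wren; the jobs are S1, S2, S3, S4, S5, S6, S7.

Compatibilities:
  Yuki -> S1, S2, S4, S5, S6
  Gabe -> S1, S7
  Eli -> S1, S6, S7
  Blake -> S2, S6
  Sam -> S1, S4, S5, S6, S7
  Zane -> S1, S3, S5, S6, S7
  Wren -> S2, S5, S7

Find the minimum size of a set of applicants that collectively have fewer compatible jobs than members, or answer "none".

A matching saturating every applicant exists, for instance Yuki→S5, Gabe→S1, Eli→S7, Blake→S6, Sam→S4, Zane→S3, Wren→S2.
By Hall's marriage theorem, this means |N(S)| ≥ |S| for every subset S, so no violating subset exists.

none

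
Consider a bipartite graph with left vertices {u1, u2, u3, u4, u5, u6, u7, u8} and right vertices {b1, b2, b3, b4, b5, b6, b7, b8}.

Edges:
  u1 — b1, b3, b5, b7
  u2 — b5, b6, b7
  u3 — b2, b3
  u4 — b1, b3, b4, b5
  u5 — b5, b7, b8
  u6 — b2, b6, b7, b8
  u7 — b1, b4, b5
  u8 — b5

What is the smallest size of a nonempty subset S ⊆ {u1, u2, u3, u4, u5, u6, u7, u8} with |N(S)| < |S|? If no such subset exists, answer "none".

none

A matching saturating every left vertex exists, for instance u1→b1, u2→b7, u3→b2, u4→b3, u5→b8, u6→b6, u7→b4, u8→b5.
By Hall's marriage theorem, this means |N(S)| ≥ |S| for every subset S, so no violating subset exists.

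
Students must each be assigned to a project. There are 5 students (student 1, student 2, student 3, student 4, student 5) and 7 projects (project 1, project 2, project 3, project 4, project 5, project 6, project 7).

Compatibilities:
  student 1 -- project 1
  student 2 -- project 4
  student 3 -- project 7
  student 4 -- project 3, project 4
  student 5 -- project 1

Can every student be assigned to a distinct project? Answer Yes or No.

The set {student 1, student 5} has only 1 neighbour ({project 1}), so by Hall's theorem at most 4 of the 5 students can be matched.
Hence no matching covers every student.

No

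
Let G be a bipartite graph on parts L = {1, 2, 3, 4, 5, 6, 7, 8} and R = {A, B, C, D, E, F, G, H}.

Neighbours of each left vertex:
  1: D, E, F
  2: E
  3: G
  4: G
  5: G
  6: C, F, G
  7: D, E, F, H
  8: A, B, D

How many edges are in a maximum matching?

6

For example, pair 1–D, 2–E, 3–G, 6–F, 7–H, 8–B.
The set {3, 4, 5} has only 1 neighbour ({G}), so by Hall's theorem at most 6 of the 8 left vertices can be matched.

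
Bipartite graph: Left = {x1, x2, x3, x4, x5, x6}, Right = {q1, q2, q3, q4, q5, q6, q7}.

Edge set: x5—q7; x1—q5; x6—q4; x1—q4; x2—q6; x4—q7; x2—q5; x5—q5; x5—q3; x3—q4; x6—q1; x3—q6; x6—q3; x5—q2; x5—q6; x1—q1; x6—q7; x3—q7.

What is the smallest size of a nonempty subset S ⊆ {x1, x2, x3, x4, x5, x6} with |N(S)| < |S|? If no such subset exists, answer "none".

A matching saturating every left vertex exists, for instance x1→q1, x2→q5, x3→q6, x4→q7, x5→q3, x6→q4.
By Hall's marriage theorem, this means |N(S)| ≥ |S| for every subset S, so no violating subset exists.

none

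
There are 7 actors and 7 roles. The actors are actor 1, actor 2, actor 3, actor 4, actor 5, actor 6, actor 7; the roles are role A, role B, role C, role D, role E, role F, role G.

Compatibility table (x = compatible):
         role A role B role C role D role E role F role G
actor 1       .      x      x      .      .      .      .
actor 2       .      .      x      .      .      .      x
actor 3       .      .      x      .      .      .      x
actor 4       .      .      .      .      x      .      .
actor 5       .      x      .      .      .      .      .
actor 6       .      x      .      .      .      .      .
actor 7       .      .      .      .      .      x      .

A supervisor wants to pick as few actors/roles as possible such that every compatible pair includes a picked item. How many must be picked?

5

{actor 4, actor 7, role B, role C, role G} is a vertex cover of size 5: every edge has an endpoint in this set.
No smaller cover exists because actor 1–role B, actor 2–role C, actor 3–role G, actor 4–role E, actor 7–role F is a matching of size 5, and a cover must include an endpoint of each of these disjoint edges (König's theorem).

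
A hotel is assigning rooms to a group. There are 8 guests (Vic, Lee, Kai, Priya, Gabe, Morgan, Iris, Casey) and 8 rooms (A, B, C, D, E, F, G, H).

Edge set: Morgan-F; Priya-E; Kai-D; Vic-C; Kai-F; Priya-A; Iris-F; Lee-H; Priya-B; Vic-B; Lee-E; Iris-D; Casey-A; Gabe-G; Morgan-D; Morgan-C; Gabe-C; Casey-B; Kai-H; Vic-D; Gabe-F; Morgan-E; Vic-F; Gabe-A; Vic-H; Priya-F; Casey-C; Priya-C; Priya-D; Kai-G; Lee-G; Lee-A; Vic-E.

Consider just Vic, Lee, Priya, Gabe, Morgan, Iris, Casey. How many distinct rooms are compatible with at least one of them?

8

The union of neighbours of {Vic, Lee, Priya, Gabe, Morgan, Iris, Casey} is {A, B, C, D, E, F, G, H}, which has 8 elements.
Since |N(S)| = 8 ≥ |S| = 7, Hall's condition holds for this subset.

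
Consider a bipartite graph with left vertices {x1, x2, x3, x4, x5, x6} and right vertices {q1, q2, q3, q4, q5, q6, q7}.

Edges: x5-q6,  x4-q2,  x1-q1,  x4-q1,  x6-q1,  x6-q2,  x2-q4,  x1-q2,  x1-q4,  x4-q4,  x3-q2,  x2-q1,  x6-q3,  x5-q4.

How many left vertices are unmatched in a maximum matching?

One maximum matching: x1–q4, x2–q1, x3–q2, x5–q6, x6–q3.
The set {x1, x2, x3, x4} has only 3 neighbours ({q1, q2, q4}), so by Hall's theorem at most 5 of the 6 left vertices can be matched.
That matches 5 of the 6, leaving 1 unmatched; no matching can do better.

1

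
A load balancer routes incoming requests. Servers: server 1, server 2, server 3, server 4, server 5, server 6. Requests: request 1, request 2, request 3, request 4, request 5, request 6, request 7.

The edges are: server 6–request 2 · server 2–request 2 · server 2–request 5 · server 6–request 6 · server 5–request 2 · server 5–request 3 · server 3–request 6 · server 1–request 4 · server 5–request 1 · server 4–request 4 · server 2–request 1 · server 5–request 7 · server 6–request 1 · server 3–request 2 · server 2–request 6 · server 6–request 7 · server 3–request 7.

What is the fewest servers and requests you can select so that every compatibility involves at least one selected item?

{server 2, server 3, server 5, server 6, request 4} is a vertex cover of size 5: every edge has an endpoint in this set.
No smaller cover exists because server 1–request 4, server 2–request 5, server 3–request 6, server 5–request 3, server 6–request 7 is a matching of size 5, and a cover must include an endpoint of each of these disjoint edges (König's theorem).

5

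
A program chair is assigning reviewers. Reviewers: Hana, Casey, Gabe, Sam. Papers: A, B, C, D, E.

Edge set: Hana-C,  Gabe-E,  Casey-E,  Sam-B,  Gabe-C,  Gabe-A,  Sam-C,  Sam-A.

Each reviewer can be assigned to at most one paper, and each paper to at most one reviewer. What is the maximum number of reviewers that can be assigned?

4

A valid assignment of size 4: Hana–C, Casey–E, Gabe–A, Sam–B.
This saturates every reviewer, so 4 is the maximum.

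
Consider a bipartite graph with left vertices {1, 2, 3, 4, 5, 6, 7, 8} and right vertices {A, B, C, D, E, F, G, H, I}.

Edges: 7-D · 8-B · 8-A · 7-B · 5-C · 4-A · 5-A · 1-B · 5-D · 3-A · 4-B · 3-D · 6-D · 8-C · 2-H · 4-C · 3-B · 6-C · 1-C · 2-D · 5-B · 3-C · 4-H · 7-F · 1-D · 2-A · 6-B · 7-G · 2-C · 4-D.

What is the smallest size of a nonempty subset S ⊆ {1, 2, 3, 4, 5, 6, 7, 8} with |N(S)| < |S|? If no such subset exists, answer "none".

5

Take S = {1, 3, 5, 6, 8}. Its neighbourhood is {A, B, C, D}, so |N(S)| = 4 < |S| = 5.
Every subset of size less than 5 has at least as many neighbours as members, so 5 is the minimum.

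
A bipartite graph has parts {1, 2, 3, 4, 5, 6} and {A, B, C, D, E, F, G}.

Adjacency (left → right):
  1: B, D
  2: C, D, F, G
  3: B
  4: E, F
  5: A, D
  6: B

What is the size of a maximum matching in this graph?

One maximum matching: 1-D, 2-F, 3-B, 4-E, 5-A.
The set {3, 6} has only 1 neighbour ({B}), so by Hall's theorem at most 5 of the 6 left vertices can be matched.

5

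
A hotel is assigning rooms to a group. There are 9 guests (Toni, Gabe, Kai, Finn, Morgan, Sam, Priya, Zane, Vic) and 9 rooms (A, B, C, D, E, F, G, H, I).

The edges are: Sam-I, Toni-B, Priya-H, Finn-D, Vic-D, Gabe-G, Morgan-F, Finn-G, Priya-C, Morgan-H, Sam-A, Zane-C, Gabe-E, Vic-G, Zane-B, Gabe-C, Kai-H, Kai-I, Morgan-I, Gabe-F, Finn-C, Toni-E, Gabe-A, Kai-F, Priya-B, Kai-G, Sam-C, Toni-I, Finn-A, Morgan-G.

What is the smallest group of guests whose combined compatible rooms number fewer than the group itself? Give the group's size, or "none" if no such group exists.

A matching saturating every guest exists, for instance Toni→E, Gabe→A, Kai→F, Finn→D, Morgan→H, Sam→I, Priya→C, Zane→B, Vic→G.
By Hall's marriage theorem, this means |N(S)| ≥ |S| for every subset S, so no violating subset exists.

none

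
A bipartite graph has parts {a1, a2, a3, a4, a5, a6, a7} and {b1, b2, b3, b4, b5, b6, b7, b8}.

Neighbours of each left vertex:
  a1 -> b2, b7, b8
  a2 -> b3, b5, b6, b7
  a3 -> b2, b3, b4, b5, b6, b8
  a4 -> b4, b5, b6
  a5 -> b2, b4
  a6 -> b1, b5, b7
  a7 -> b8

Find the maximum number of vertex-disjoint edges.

7

A valid assignment of size 7: a1–b2, a2–b3, a3–b5, a4–b6, a5–b4, a6–b7, a7–b8.
All 7 left vertices are matched, so no larger matching exists.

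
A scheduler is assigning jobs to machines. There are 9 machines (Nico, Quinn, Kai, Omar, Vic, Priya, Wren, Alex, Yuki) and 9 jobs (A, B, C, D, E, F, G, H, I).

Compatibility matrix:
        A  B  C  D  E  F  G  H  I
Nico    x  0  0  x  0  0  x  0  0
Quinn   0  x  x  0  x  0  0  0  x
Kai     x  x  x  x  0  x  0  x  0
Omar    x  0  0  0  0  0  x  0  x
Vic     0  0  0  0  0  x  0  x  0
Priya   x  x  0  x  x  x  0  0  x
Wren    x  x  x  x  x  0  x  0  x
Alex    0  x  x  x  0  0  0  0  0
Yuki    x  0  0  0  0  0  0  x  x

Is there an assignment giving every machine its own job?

Yes

A valid assignment of size 9: Nico→D, Quinn→B, Kai→H, Omar→G, Vic→F, Priya→E, Wren→A, Alex→C, Yuki→I.
All 9 machines are covered.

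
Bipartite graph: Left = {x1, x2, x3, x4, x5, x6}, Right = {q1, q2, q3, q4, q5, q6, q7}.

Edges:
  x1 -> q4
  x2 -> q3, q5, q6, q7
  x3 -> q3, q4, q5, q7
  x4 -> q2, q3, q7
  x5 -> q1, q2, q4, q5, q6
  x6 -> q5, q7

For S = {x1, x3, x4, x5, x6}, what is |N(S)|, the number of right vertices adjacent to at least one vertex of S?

The union of neighbours of {x1, x3, x4, x5, x6} is {q1, q2, q3, q4, q5, q6, q7}, which has 7 elements.
Since |N(S)| = 7 ≥ |S| = 5, Hall's condition holds for this subset.

7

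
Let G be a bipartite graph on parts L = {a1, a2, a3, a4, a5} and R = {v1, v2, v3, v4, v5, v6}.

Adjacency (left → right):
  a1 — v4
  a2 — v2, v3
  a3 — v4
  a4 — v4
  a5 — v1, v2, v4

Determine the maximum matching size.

One maximum matching: a1→v4, a2→v3, a5→v2.
The set {a1, a3, a4} has only 1 neighbour ({v4}), so by Hall's theorem at most 3 of the 5 left vertices can be matched.

3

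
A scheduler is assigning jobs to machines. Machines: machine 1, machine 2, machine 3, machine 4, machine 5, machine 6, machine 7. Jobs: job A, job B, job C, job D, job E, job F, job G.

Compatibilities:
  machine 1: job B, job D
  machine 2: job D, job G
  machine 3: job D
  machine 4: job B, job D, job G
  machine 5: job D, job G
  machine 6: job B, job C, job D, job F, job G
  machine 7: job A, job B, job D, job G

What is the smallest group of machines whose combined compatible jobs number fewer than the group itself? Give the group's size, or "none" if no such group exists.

Take S = {machine 2, machine 3, machine 5}. Its neighbourhood is {job D, job G}, so |N(S)| = 2 < |S| = 3.
Every subset of size less than 3 has at least as many neighbours as members, so 3 is the minimum.

3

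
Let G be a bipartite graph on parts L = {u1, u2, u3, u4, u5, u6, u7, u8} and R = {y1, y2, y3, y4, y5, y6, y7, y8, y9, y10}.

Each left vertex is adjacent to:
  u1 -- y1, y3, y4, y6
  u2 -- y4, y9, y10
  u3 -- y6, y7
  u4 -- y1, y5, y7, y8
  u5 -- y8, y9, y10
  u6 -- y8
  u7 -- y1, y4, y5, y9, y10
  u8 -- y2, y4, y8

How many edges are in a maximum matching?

A valid assignment of size 8: u1-y3, u2-y4, u3-y7, u4-y1, u5-y9, u6-y8, u7-y10, u8-y2.
All 8 left vertices are matched, so no larger matching exists.

8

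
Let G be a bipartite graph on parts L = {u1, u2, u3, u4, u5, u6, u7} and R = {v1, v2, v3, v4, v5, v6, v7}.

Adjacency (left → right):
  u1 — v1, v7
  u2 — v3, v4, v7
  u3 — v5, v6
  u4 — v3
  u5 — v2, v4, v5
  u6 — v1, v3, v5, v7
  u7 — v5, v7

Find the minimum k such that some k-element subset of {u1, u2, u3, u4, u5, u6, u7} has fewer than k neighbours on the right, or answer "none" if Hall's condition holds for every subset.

none

A matching saturating every left vertex exists, for instance u1→v1, u2→v4, u3→v6, u4→v3, u5→v2, u6→v5, u7→v7.
By Hall's marriage theorem, this means |N(S)| ≥ |S| for every subset S, so no violating subset exists.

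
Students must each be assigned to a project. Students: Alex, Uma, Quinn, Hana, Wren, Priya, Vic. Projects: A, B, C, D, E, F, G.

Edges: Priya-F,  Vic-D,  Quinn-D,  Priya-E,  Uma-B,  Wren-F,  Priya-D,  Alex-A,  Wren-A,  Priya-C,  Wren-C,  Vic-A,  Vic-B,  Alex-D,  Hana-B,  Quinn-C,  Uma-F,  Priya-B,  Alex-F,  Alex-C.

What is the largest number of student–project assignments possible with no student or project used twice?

6

One maximum matching: Alex-A, Uma-F, Quinn-D, Hana-B, Wren-C, Priya-E.
The set {Alex, Uma, Quinn, Hana, Wren, Vic} has only 5 neighbours ({A, B, C, D, F}), so by Hall's theorem at most 6 of the 7 students can be matched.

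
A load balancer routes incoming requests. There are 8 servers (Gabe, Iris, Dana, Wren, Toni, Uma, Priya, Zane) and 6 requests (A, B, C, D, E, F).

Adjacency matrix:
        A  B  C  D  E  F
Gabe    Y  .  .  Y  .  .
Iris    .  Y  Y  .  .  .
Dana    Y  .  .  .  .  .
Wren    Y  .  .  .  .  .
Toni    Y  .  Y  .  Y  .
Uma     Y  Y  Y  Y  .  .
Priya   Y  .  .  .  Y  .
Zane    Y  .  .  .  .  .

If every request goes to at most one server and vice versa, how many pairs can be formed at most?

5

A valid assignment of size 5: Gabe–D, Iris–C, Dana–A, Toni–E, Uma–B.
The set {Gabe, Iris, Dana, Wren, Toni, Uma, Priya, Zane} has only 5 neighbours ({A, B, C, D, E}), so by Hall's theorem at most 5 of the 8 servers can be matched.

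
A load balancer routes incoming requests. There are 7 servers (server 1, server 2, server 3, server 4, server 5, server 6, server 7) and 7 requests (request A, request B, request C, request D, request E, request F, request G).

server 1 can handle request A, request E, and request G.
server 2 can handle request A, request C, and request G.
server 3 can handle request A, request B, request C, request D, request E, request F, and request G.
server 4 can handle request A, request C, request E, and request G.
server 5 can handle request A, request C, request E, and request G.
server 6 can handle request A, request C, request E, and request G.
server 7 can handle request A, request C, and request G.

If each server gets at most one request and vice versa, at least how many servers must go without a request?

2

For example, pair server 1–request A, server 2–request C, server 3–request F, server 4–request E, server 5–request G.
The set {server 1, server 2, server 4, server 5, server 6, server 7} has only 4 neighbours ({request A, request C, request E, request G}), so by Hall's theorem at most 5 of the 7 servers can be matched.
That matches 5 of the 7, leaving 2 unmatched; no matching can do better.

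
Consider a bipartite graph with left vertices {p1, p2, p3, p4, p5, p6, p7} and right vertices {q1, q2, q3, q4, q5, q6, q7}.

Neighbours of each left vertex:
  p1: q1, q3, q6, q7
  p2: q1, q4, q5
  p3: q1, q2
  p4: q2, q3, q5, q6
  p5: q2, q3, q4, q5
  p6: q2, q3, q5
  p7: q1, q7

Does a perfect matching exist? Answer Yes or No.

One maximum matching: p1→q6, p2→q4, p3→q1, p4→q2, p5→q3, p6→q5, p7→q7.
Every left vertex is matched, so this is a perfect matching.

Yes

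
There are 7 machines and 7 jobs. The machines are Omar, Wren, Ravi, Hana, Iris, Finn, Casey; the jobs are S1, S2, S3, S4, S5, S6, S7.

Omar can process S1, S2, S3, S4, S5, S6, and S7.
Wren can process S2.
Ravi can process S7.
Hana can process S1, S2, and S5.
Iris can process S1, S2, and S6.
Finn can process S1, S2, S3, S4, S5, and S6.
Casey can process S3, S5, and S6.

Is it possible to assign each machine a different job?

Yes

A valid assignment of size 7: Omar-S3, Wren-S2, Ravi-S7, Hana-S5, Iris-S1, Finn-S4, Casey-S6.
All 7 machines are covered.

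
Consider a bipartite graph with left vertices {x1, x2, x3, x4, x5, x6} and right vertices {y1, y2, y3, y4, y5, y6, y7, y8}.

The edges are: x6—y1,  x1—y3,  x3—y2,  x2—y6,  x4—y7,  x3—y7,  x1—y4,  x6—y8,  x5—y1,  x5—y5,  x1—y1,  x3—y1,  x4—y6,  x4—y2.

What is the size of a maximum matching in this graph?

One maximum matching: x1-y3, x2-y6, x3-y7, x4-y2, x5-y5, x6-y1.
This saturates every left vertex, so 6 is the maximum.

6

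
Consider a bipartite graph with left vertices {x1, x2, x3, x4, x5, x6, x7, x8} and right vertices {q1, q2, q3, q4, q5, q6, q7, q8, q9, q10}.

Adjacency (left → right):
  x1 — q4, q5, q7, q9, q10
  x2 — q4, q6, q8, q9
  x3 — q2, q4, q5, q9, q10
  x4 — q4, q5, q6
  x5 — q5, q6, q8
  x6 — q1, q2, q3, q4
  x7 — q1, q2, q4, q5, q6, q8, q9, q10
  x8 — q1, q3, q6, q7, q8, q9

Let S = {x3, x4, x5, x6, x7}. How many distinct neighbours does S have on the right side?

The union of neighbours of {x3, x4, x5, x6, x7} is {q1, q2, q3, q4, q5, q6, q8, q9, q10}, which has 9 elements.
Since |N(S)| = 9 ≥ |S| = 5, Hall's condition holds for this subset.

9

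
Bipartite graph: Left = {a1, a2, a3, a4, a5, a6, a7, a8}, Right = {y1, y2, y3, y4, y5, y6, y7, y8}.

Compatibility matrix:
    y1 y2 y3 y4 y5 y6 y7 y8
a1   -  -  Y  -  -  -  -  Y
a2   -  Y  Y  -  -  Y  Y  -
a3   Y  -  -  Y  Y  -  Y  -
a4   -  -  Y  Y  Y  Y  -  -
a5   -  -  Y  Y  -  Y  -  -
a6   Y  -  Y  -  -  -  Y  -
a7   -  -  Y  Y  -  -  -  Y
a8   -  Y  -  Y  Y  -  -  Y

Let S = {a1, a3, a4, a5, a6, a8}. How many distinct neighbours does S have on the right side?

8

The union of neighbours of {a1, a3, a4, a5, a6, a8} is {y1, y2, y3, y4, y5, y6, y7, y8}, which has 8 elements.
Since |N(S)| = 8 ≥ |S| = 6, Hall's condition holds for this subset.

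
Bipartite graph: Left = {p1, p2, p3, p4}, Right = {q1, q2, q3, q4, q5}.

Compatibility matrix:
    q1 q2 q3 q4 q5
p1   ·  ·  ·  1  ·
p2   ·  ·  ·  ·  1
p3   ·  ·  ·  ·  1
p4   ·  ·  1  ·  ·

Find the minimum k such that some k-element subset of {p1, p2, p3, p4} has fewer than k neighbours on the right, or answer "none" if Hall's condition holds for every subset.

Take S = {p2, p3}. Its neighbourhood is {q5}, so |N(S)| = 1 < |S| = 2.
No single vertex violates Hall's condition since each has at least one neighbour, so 2 is the minimum.

2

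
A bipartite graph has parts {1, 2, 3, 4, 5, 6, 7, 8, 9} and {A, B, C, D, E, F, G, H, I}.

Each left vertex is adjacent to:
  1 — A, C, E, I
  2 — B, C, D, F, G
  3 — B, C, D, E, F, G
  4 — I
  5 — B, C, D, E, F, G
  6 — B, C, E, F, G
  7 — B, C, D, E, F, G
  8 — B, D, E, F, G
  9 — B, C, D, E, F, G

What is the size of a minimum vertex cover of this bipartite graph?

8

The 8 edges 1–A, 2–C, 3–D, 4–I, 5–F, 6–B, 7–E, 8–G form a matching, so any vertex cover needs at least 8 vertices (one per matched edge).
Conversely {1, 4, B, C, D, E, F, G} meets every edge and has exactly 8 vertices, so 8 is optimal.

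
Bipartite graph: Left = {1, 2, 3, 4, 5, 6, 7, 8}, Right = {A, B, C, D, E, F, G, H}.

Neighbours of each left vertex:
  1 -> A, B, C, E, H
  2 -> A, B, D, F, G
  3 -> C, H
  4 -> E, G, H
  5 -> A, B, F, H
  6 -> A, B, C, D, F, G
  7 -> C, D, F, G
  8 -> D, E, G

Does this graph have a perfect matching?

One maximum matching: 1→A, 2→G, 3→C, 4→H, 5→F, 6→B, 7→D, 8→E.
All 8 left vertices are covered.

Yes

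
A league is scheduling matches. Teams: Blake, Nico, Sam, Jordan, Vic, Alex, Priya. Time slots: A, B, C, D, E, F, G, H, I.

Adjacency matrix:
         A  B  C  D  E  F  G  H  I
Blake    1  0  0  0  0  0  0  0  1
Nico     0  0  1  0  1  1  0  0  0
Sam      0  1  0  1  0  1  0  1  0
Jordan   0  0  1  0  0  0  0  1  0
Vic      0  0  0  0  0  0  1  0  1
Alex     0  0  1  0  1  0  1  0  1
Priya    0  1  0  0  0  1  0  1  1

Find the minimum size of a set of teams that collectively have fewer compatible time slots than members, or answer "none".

none

A matching saturating every team exists, for instance Blake→A, Nico→C, Sam→F, Jordan→H, Vic→G, Alex→E, Priya→B.
By Hall's marriage theorem, this means |N(S)| ≥ |S| for every subset S, so no violating subset exists.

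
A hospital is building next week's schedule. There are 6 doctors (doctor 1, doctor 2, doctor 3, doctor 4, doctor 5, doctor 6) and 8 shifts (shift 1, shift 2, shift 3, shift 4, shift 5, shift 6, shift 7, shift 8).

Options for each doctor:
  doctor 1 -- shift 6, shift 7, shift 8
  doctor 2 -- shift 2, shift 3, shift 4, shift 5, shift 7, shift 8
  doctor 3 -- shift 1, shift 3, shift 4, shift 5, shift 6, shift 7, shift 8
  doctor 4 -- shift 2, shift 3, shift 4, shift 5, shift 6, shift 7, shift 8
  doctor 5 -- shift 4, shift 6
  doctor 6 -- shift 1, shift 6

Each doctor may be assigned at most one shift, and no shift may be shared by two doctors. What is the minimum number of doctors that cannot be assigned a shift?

One maximum matching: doctor 1-shift 8, doctor 2-shift 7, doctor 3-shift 5, doctor 4-shift 2, doctor 5-shift 4, doctor 6-shift 6.
This saturates every doctor, so 6 is the maximum.
That matches 6 of the 6, leaving 0 unmatched; no matching can do better.

0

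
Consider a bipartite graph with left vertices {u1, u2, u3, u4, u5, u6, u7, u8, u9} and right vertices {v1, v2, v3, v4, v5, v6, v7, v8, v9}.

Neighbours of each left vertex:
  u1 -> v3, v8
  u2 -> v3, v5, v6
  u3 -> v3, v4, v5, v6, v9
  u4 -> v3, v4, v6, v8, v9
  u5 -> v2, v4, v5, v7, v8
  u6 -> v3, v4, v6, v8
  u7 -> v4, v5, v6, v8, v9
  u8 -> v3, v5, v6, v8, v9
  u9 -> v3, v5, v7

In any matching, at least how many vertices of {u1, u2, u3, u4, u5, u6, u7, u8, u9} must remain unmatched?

1

For example, pair u1–v8, u2–v5, u3–v3, u4–v9, u5–v2, u6–v4, u7–v6, u9–v7.
The set {u1, u2, u3, u4, u6, u7, u8} has only 6 neighbours ({v3, v4, v5, v6, v8, v9}), so by Hall's theorem at most 8 of the 9 left vertices can be matched.
That matches 8 of the 9, leaving 1 unmatched; no matching can do better.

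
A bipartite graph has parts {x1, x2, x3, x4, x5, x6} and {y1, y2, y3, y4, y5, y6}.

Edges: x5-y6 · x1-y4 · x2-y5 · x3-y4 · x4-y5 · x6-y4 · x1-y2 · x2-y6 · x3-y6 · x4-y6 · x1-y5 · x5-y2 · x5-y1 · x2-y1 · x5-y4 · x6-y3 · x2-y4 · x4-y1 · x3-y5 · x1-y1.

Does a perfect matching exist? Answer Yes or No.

A valid assignment of size 6: x1→y2, x2→y4, x3→y5, x4→y6, x5→y1, x6→y3.
Every left vertex is matched, so this is a perfect matching.

Yes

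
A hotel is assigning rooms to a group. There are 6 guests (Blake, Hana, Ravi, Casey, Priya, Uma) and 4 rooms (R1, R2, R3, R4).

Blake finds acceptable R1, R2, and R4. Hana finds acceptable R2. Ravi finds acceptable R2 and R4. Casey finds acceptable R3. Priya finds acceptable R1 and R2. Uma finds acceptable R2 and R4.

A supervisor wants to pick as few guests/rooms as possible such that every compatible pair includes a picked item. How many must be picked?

A maximum matching has 4 edges (e.g. Blake–R1, Hana–R2, Ravi–R4, Casey–R3).
By König's theorem the minimum vertex cover has the same size. One such cover is {Casey, R1, R2, R4}.

4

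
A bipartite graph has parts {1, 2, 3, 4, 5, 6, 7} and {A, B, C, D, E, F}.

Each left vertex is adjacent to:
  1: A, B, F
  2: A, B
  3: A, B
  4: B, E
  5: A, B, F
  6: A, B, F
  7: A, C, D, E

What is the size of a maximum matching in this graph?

One maximum matching: 1-F, 2-A, 3-B, 4-E, 7-C.
The set {1, 2, 3, 5, 6} has only 3 neighbours ({A, B, F}), so by Hall's theorem at most 5 of the 7 left vertices can be matched.

5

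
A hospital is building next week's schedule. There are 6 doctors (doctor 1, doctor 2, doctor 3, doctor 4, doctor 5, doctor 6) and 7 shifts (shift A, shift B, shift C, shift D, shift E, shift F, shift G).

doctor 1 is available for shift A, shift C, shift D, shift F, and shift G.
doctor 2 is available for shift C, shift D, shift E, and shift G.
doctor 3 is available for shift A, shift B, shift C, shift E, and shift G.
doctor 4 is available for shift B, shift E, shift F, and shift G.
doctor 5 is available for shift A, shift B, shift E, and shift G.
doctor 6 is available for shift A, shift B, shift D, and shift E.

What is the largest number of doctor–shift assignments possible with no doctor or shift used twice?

6

For example, pair doctor 1→shift F, doctor 2→shift D, doctor 3→shift B, doctor 4→shift G, doctor 5→shift A, doctor 6→shift E.
All 6 doctors are matched, so no larger matching exists.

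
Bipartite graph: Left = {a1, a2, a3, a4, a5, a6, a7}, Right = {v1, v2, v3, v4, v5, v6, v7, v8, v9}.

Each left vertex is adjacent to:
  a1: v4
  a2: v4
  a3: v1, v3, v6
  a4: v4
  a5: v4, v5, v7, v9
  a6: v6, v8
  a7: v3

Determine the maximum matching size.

5

One maximum matching: a1→v4, a3→v1, a5→v7, a6→v6, a7→v3.
The set {a1, a2, a4} has only 1 neighbour ({v4}), so by Hall's theorem at most 5 of the 7 left vertices can be matched.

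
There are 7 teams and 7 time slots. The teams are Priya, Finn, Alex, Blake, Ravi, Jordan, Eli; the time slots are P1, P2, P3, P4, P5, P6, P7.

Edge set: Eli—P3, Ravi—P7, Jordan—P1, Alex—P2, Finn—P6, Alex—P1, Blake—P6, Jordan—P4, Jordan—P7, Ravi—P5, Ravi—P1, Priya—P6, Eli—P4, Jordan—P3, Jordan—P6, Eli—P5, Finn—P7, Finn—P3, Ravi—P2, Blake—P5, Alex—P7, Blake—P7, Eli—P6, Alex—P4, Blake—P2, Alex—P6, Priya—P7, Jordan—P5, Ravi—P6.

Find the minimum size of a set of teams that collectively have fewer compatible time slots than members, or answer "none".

A matching saturating every team exists, for instance Priya→P6, Finn→P3, Alex→P1, Blake→P7, Ravi→P2, Jordan→P4, Eli→P5.
By Hall's marriage theorem, this means |N(S)| ≥ |S| for every subset S, so no violating subset exists.

none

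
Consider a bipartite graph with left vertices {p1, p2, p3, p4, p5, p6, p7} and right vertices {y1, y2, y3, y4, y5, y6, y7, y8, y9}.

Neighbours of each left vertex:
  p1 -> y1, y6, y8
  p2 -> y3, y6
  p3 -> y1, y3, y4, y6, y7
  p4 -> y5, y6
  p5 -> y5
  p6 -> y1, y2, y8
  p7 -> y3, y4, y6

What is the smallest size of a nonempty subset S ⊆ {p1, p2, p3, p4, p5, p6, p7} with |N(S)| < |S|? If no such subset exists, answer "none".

none

A matching saturating every left vertex exists, for instance p1→y8, p2→y3, p3→y7, p4→y6, p5→y5, p6→y1, p7→y4.
By Hall's marriage theorem, this means |N(S)| ≥ |S| for every subset S, so no violating subset exists.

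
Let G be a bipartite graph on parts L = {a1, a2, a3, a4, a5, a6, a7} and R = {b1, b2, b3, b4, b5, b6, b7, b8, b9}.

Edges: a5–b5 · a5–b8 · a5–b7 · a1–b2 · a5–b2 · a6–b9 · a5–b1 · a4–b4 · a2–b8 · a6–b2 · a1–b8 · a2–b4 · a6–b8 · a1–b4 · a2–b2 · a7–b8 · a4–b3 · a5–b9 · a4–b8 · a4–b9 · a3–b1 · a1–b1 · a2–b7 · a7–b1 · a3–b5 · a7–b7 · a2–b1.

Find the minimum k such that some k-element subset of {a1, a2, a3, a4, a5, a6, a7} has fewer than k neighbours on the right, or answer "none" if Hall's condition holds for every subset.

none

A matching saturating every left vertex exists, for instance a1→b4, a2→b1, a3→b5, a4→b3, a5→b7, a6→b2, a7→b8.
By Hall's marriage theorem, this means |N(S)| ≥ |S| for every subset S, so no violating subset exists.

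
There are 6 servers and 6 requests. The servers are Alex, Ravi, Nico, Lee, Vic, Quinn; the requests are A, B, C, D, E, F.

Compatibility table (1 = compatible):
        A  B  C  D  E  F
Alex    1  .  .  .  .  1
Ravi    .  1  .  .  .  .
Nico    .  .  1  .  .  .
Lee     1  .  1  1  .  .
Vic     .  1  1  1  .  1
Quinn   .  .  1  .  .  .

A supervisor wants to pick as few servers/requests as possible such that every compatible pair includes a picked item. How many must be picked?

The 5 edges Alex–A, Ravi–B, Nico–C, Lee–D, Vic–F form a matching, so any vertex cover needs at least 5 vertices (one per matched edge).
Conversely {Alex, Ravi, Lee, Vic, C} meets every edge and has exactly 5 vertices, so 5 is optimal.

5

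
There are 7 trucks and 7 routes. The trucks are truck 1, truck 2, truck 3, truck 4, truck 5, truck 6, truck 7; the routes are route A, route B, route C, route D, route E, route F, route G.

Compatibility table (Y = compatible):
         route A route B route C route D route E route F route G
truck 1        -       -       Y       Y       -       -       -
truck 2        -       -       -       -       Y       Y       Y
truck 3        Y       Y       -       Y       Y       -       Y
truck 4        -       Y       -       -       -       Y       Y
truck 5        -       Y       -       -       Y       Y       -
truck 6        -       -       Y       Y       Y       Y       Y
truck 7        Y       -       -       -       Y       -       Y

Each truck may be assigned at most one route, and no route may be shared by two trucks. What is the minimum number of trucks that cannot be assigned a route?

One maximum matching: truck 1→route C, truck 2→route G, truck 3→route A, truck 4→route F, truck 5→route B, truck 6→route D, truck 7→route E.
This saturates every truck, so 7 is the maximum.
That matches 7 of the 7, leaving 0 unmatched; no matching can do better.

0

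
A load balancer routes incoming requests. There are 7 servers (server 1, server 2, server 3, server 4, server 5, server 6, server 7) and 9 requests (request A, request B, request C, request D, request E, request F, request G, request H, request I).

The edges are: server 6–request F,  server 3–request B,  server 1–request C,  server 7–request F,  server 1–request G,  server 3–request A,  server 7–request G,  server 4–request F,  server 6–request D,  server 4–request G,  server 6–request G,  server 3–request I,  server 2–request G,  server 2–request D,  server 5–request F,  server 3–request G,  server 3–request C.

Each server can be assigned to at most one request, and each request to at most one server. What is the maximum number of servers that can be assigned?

5

A valid assignment of size 5: server 1→request C, server 2→request D, server 3→request I, server 4→request G, server 5→request F.
The set {server 2, server 4, server 5, server 6, server 7} has only 3 neighbours ({request D, request F, request G}), so by Hall's theorem at most 5 of the 7 servers can be matched.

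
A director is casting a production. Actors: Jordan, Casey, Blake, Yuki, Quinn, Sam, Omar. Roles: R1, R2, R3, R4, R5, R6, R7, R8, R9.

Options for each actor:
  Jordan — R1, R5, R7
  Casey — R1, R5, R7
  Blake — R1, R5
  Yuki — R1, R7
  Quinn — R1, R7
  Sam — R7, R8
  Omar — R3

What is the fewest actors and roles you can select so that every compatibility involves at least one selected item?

5

{Sam, Omar, R1, R5, R7} is a vertex cover of size 5: every edge has an endpoint in this set.
No smaller cover exists because Jordan–R7, Casey–R1, Blake–R5, Sam–R8, Omar–R3 is a matching of size 5, and a cover must include an endpoint of each of these disjoint edges (König's theorem).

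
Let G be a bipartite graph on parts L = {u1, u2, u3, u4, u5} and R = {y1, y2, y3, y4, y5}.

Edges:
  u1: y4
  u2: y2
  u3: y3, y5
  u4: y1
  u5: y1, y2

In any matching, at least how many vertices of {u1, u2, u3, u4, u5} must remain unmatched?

1

For example, pair u1-y4, u2-y2, u3-y3, u4-y1.
The set {u2, u4, u5} has only 2 neighbours ({y1, y2}), so by Hall's theorem at most 4 of the 5 left vertices can be matched.
That matches 4 of the 5, leaving 1 unmatched; no matching can do better.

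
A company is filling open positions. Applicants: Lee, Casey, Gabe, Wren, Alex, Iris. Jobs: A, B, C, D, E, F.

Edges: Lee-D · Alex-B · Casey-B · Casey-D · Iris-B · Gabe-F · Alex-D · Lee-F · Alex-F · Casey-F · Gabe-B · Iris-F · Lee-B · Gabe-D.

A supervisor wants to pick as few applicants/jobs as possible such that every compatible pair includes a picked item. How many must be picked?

The 3 edges Lee–D, Casey–F, Gabe–B form a matching, so any vertex cover needs at least 3 vertices (one per matched edge).
Conversely {B, D, F} meets every edge and has exactly 3 vertices, so 3 is optimal.

3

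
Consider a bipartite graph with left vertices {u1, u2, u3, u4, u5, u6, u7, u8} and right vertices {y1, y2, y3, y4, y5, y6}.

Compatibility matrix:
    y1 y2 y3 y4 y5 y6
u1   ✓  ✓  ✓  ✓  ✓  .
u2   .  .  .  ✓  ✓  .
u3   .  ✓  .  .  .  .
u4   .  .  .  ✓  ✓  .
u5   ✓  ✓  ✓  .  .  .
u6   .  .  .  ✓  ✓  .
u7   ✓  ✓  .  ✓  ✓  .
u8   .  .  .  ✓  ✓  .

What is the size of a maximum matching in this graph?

One maximum matching: u1-y1, u2-y5, u3-y2, u4-y4, u5-y3.
The set {u1, u2, u3, u4, u5, u6, u7, u8} has only 5 neighbours ({y1, y2, y3, y4, y5}), so by Hall's theorem at most 5 of the 8 left vertices can be matched.

5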